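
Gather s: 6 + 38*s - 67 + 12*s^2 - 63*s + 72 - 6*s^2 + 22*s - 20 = 6*s^2 - 3*s - 9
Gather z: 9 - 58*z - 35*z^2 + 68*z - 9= -35*z^2 + 10*z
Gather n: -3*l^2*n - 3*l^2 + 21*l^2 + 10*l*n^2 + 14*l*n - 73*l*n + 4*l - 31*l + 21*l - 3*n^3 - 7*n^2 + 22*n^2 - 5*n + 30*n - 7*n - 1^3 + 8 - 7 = 18*l^2 - 6*l - 3*n^3 + n^2*(10*l + 15) + n*(-3*l^2 - 59*l + 18)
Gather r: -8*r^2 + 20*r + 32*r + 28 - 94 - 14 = -8*r^2 + 52*r - 80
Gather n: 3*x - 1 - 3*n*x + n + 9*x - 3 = n*(1 - 3*x) + 12*x - 4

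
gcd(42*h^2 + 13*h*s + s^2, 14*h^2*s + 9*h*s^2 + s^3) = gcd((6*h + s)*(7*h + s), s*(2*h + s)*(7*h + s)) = 7*h + s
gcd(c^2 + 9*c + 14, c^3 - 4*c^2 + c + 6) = 1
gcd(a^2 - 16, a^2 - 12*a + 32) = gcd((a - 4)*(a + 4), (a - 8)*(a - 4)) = a - 4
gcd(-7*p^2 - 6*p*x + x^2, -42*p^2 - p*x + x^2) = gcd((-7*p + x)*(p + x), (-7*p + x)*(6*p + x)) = -7*p + x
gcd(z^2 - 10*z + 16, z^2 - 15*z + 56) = z - 8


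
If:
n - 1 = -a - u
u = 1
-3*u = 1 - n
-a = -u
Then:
No Solution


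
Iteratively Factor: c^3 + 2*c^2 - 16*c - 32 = (c + 4)*(c^2 - 2*c - 8) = (c - 4)*(c + 4)*(c + 2)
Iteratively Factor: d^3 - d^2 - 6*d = (d + 2)*(d^2 - 3*d) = d*(d + 2)*(d - 3)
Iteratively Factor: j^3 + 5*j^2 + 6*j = (j + 3)*(j^2 + 2*j) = (j + 2)*(j + 3)*(j)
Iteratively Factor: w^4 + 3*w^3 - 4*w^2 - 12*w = (w - 2)*(w^3 + 5*w^2 + 6*w) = (w - 2)*(w + 3)*(w^2 + 2*w) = w*(w - 2)*(w + 3)*(w + 2)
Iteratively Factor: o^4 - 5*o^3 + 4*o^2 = (o)*(o^3 - 5*o^2 + 4*o) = o^2*(o^2 - 5*o + 4) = o^2*(o - 4)*(o - 1)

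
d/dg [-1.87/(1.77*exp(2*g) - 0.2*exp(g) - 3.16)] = (6.6198*exp(g) - 0.374)*exp(g)/(-1.77*exp(2*g) + 0.2*exp(g) + 3.16)^2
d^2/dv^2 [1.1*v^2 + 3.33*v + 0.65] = 2.20000000000000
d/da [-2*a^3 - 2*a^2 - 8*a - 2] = -6*a^2 - 4*a - 8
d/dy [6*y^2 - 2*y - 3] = 12*y - 2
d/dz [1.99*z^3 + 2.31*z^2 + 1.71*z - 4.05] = 5.97*z^2 + 4.62*z + 1.71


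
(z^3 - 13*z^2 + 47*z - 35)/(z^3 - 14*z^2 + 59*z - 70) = (z - 1)/(z - 2)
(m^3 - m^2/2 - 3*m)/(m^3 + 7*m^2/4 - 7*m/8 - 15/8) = 4*m*(m - 2)/(4*m^2 + m - 5)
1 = 1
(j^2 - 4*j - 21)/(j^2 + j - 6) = (j - 7)/(j - 2)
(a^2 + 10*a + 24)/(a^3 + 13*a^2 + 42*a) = (a + 4)/(a*(a + 7))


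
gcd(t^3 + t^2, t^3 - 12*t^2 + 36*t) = t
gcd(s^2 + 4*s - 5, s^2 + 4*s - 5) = s^2 + 4*s - 5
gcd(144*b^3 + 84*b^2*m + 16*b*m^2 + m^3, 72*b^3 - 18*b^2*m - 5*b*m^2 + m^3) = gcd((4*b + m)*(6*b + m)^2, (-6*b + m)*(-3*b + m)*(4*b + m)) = 4*b + m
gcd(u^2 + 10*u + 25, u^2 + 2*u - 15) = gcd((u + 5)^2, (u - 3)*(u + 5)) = u + 5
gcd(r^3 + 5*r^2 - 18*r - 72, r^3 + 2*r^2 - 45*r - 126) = r^2 + 9*r + 18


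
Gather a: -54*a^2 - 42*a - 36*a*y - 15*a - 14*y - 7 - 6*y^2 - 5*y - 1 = -54*a^2 + a*(-36*y - 57) - 6*y^2 - 19*y - 8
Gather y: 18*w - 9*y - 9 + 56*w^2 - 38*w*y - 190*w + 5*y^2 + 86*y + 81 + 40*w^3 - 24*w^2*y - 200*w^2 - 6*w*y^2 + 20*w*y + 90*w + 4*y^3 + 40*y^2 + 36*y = 40*w^3 - 144*w^2 - 82*w + 4*y^3 + y^2*(45 - 6*w) + y*(-24*w^2 - 18*w + 113) + 72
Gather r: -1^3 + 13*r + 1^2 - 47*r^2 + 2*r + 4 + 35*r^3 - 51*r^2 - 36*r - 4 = 35*r^3 - 98*r^2 - 21*r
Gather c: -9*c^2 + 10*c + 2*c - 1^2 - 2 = -9*c^2 + 12*c - 3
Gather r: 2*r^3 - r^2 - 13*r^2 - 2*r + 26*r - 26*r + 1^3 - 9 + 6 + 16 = 2*r^3 - 14*r^2 - 2*r + 14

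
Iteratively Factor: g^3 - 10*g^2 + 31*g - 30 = (g - 2)*(g^2 - 8*g + 15) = (g - 3)*(g - 2)*(g - 5)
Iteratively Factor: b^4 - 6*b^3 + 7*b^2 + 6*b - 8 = (b - 4)*(b^3 - 2*b^2 - b + 2) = (b - 4)*(b - 2)*(b^2 - 1) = (b - 4)*(b - 2)*(b - 1)*(b + 1)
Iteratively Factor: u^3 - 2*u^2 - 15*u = (u - 5)*(u^2 + 3*u) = (u - 5)*(u + 3)*(u)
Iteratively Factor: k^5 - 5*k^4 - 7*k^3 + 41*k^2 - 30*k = (k)*(k^4 - 5*k^3 - 7*k^2 + 41*k - 30) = k*(k - 1)*(k^3 - 4*k^2 - 11*k + 30) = k*(k - 5)*(k - 1)*(k^2 + k - 6) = k*(k - 5)*(k - 2)*(k - 1)*(k + 3)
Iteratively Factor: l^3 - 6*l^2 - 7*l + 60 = (l - 5)*(l^2 - l - 12) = (l - 5)*(l + 3)*(l - 4)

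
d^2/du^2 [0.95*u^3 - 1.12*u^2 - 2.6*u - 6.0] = 5.7*u - 2.24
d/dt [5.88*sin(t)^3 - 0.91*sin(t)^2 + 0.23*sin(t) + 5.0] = (17.64*sin(t)^2 - 1.82*sin(t) + 0.23)*cos(t)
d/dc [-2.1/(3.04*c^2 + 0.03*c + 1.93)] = (12.768*c + 0.063)/(3.04*c^2 + 0.03*c + 1.93)^2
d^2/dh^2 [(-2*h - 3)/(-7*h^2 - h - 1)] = 2*((2*h + 3)*(14*h + 1)^2 - (42*h + 23)*(7*h^2 + h + 1))/(7*h^2 + h + 1)^3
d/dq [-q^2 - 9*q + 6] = -2*q - 9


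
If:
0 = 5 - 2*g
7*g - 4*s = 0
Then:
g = 5/2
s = 35/8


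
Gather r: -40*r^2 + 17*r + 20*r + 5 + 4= -40*r^2 + 37*r + 9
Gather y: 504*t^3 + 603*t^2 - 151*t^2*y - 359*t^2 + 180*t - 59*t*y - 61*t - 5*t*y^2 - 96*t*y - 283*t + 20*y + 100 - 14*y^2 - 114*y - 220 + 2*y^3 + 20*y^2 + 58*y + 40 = 504*t^3 + 244*t^2 - 164*t + 2*y^3 + y^2*(6 - 5*t) + y*(-151*t^2 - 155*t - 36) - 80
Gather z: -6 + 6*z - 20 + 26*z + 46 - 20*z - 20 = 12*z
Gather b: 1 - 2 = -1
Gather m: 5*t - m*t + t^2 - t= -m*t + t^2 + 4*t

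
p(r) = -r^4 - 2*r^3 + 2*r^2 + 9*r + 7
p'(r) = -4*r^3 - 6*r^2 + 4*r + 9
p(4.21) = -383.04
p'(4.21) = -378.98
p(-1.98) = -2.82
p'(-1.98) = 8.61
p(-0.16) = 5.62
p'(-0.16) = 8.22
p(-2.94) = -26.06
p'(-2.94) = 47.03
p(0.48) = 11.51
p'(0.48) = 9.10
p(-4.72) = -276.94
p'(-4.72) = 277.07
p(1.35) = 14.55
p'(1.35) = -6.38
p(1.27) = 14.96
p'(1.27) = -3.79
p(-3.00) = -29.00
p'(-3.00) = 51.00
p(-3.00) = -29.00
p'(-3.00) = 51.00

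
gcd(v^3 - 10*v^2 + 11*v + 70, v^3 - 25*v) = v - 5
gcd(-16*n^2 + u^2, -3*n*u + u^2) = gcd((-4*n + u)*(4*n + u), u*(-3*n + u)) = 1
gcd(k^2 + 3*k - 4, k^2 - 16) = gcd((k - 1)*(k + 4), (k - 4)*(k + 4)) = k + 4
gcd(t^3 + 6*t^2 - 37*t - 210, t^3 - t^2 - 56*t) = t + 7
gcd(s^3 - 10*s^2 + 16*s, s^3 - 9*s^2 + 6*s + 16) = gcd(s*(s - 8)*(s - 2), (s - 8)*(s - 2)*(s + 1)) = s^2 - 10*s + 16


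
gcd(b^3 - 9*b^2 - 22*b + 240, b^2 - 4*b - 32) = b - 8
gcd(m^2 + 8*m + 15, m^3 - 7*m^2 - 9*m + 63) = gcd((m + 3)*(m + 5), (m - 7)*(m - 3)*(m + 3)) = m + 3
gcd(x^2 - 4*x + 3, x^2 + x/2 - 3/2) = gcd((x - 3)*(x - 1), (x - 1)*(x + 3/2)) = x - 1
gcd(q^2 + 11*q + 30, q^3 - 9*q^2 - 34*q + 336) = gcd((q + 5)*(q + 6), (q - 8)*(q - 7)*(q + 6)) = q + 6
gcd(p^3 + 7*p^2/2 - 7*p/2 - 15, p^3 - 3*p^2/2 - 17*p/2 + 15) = p^2 + p - 6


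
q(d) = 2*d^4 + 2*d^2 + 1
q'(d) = 8*d^3 + 4*d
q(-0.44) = 1.46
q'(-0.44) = -2.44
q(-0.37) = 1.31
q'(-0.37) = -1.89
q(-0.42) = 1.42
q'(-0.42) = -2.27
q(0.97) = 4.65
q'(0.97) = 11.18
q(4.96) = 1260.68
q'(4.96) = 996.03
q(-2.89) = 157.22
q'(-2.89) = -204.66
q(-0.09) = 1.02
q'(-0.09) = -0.37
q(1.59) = 18.84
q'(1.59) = 38.52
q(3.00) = 181.00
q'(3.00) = 228.00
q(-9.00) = 13285.00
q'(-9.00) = -5868.00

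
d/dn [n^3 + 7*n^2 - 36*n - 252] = 3*n^2 + 14*n - 36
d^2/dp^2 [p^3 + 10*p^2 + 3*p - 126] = 6*p + 20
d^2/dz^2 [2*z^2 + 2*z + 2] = 4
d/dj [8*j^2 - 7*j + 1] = 16*j - 7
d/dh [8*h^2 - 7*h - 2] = 16*h - 7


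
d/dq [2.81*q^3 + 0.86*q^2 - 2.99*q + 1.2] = 8.43*q^2 + 1.72*q - 2.99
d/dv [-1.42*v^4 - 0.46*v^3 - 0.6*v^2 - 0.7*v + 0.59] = -5.68*v^3 - 1.38*v^2 - 1.2*v - 0.7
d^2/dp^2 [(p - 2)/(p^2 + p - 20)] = 2*((1 - 3*p)*(p^2 + p - 20) + (p - 2)*(2*p + 1)^2)/(p^2 + p - 20)^3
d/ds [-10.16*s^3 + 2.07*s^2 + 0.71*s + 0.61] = -30.48*s^2 + 4.14*s + 0.71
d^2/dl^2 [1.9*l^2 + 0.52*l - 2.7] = 3.80000000000000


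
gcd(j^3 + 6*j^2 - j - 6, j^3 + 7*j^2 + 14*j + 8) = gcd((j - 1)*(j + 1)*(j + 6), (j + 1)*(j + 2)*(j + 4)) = j + 1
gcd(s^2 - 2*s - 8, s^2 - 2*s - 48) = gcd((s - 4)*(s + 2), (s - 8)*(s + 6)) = 1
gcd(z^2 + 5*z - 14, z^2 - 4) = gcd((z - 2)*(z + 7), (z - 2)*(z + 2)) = z - 2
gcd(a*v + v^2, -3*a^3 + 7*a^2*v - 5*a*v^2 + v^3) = 1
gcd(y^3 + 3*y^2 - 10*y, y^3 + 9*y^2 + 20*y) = y^2 + 5*y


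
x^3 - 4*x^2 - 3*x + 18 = (x - 3)^2*(x + 2)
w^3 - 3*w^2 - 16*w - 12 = (w - 6)*(w + 1)*(w + 2)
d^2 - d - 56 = (d - 8)*(d + 7)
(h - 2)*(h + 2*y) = h^2 + 2*h*y - 2*h - 4*y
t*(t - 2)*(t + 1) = t^3 - t^2 - 2*t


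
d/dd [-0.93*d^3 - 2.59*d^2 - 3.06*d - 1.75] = -2.79*d^2 - 5.18*d - 3.06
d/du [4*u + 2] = 4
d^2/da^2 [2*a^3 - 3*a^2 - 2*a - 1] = 12*a - 6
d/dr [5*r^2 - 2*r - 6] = 10*r - 2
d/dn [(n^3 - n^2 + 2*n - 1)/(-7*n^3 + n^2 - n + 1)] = (-6*n^4 + 26*n^3 - 19*n^2 + 1)/(49*n^6 - 14*n^5 + 15*n^4 - 16*n^3 + 3*n^2 - 2*n + 1)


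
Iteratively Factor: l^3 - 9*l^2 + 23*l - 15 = (l - 1)*(l^2 - 8*l + 15) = (l - 3)*(l - 1)*(l - 5)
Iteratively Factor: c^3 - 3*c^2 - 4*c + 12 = (c - 3)*(c^2 - 4) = (c - 3)*(c - 2)*(c + 2)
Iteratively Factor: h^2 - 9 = (h - 3)*(h + 3)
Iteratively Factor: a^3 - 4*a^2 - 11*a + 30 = (a + 3)*(a^2 - 7*a + 10) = (a - 2)*(a + 3)*(a - 5)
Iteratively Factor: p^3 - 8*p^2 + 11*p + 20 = (p + 1)*(p^2 - 9*p + 20) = (p - 4)*(p + 1)*(p - 5)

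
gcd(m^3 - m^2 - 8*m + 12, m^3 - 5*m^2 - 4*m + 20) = m - 2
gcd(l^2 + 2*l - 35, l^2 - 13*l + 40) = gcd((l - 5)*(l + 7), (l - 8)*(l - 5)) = l - 5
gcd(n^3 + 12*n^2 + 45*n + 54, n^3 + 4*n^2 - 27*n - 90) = n^2 + 9*n + 18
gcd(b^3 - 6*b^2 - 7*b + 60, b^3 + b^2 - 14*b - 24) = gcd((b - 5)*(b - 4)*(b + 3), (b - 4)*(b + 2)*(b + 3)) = b^2 - b - 12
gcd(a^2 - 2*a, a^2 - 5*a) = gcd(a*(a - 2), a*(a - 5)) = a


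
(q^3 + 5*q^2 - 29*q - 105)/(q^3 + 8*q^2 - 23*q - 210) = (q + 3)/(q + 6)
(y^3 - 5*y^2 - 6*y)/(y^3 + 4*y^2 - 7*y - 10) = y*(y - 6)/(y^2 + 3*y - 10)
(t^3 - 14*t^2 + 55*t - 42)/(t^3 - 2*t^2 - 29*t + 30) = (t - 7)/(t + 5)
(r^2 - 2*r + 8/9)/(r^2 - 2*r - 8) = (-r^2 + 2*r - 8/9)/(-r^2 + 2*r + 8)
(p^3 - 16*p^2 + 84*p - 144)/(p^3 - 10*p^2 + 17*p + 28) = (p^2 - 12*p + 36)/(p^2 - 6*p - 7)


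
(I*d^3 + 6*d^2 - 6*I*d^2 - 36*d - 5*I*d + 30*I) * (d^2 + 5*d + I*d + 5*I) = I*d^5 + 5*d^4 - I*d^4 - 5*d^3 - 29*I*d^3 - 145*d^2 - I*d^2 - 5*d - 30*I*d - 150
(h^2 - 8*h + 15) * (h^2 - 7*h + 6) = h^4 - 15*h^3 + 77*h^2 - 153*h + 90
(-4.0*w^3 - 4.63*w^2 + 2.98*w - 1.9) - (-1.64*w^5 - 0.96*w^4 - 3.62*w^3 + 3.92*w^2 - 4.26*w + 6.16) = 1.64*w^5 + 0.96*w^4 - 0.38*w^3 - 8.55*w^2 + 7.24*w - 8.06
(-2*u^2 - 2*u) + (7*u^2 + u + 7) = 5*u^2 - u + 7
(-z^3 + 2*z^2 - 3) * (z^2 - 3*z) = -z^5 + 5*z^4 - 6*z^3 - 3*z^2 + 9*z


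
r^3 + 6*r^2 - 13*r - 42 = (r - 3)*(r + 2)*(r + 7)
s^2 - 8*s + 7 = (s - 7)*(s - 1)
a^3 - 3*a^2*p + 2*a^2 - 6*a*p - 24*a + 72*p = (a - 4)*(a + 6)*(a - 3*p)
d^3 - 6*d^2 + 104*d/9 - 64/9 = (d - 8/3)*(d - 2)*(d - 4/3)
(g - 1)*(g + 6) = g^2 + 5*g - 6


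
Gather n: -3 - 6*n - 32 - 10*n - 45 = -16*n - 80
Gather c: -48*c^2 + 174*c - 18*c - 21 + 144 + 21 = -48*c^2 + 156*c + 144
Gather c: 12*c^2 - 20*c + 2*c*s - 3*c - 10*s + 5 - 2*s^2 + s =12*c^2 + c*(2*s - 23) - 2*s^2 - 9*s + 5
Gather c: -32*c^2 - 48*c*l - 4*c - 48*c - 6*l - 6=-32*c^2 + c*(-48*l - 52) - 6*l - 6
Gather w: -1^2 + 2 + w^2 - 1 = w^2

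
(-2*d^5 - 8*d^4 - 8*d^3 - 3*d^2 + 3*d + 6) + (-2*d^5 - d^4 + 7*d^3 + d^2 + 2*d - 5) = -4*d^5 - 9*d^4 - d^3 - 2*d^2 + 5*d + 1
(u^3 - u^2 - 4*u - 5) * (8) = 8*u^3 - 8*u^2 - 32*u - 40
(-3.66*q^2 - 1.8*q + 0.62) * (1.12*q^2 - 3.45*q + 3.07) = -4.0992*q^4 + 10.611*q^3 - 4.3318*q^2 - 7.665*q + 1.9034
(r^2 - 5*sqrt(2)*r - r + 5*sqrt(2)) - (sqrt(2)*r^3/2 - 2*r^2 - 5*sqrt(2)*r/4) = -sqrt(2)*r^3/2 + 3*r^2 - 15*sqrt(2)*r/4 - r + 5*sqrt(2)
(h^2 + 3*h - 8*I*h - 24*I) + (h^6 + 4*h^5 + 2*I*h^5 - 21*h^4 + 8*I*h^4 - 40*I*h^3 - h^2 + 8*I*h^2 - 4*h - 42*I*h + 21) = h^6 + 4*h^5 + 2*I*h^5 - 21*h^4 + 8*I*h^4 - 40*I*h^3 + 8*I*h^2 - h - 50*I*h + 21 - 24*I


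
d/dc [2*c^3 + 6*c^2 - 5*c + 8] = 6*c^2 + 12*c - 5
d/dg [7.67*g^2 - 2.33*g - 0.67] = 15.34*g - 2.33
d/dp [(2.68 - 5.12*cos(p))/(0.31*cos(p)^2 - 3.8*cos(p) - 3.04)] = (-1.5872*cos(p)^2 + 1.6616*cos(p) - 25.7488)*sin(p)/(0.0961*cos(p)^4 - 2.356*cos(p)^3 + 12.5552*cos(p)^2 + 23.104*cos(p) + 9.2416)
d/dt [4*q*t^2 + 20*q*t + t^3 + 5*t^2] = 8*q*t + 20*q + 3*t^2 + 10*t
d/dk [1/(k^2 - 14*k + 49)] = 2*(7 - k)/(k^2 - 14*k + 49)^2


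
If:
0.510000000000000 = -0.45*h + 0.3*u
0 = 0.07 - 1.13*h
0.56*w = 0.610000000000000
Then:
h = 0.06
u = 1.79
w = 1.09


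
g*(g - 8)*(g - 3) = g^3 - 11*g^2 + 24*g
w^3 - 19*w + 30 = (w - 3)*(w - 2)*(w + 5)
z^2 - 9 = (z - 3)*(z + 3)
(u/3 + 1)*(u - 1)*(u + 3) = u^3/3 + 5*u^2/3 + u - 3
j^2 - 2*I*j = j*(j - 2*I)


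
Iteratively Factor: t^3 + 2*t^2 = (t)*(t^2 + 2*t) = t^2*(t + 2)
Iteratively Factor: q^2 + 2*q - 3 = (q + 3)*(q - 1)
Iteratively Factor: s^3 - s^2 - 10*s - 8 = (s - 4)*(s^2 + 3*s + 2) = (s - 4)*(s + 2)*(s + 1)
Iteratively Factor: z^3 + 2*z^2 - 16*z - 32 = (z + 2)*(z^2 - 16) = (z + 2)*(z + 4)*(z - 4)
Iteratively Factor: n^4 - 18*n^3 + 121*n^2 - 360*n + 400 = (n - 4)*(n^3 - 14*n^2 + 65*n - 100) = (n - 5)*(n - 4)*(n^2 - 9*n + 20) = (n - 5)*(n - 4)^2*(n - 5)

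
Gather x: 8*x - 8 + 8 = 8*x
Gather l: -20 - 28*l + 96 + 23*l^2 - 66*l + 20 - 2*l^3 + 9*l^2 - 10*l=-2*l^3 + 32*l^2 - 104*l + 96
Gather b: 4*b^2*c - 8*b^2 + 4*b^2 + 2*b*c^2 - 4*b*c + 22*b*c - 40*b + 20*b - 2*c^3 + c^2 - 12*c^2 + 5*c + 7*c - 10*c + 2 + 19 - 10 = b^2*(4*c - 4) + b*(2*c^2 + 18*c - 20) - 2*c^3 - 11*c^2 + 2*c + 11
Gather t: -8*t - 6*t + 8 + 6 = 14 - 14*t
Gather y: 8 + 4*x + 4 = 4*x + 12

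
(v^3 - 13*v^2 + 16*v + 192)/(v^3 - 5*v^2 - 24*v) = (v - 8)/v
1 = 1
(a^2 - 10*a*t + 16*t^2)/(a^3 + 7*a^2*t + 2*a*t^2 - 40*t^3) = (a - 8*t)/(a^2 + 9*a*t + 20*t^2)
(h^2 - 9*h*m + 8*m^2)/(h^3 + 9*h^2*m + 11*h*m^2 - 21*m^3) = (h - 8*m)/(h^2 + 10*h*m + 21*m^2)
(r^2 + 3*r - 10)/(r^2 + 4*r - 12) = (r + 5)/(r + 6)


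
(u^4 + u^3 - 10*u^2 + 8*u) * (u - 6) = u^5 - 5*u^4 - 16*u^3 + 68*u^2 - 48*u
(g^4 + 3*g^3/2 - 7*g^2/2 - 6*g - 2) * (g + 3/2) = g^5 + 3*g^4 - 5*g^3/4 - 45*g^2/4 - 11*g - 3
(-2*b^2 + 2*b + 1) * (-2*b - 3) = 4*b^3 + 2*b^2 - 8*b - 3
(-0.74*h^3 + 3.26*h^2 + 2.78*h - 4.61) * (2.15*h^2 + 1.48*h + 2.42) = -1.591*h^5 + 5.9138*h^4 + 9.011*h^3 + 2.0921*h^2 - 0.0952000000000011*h - 11.1562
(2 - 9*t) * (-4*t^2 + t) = 36*t^3 - 17*t^2 + 2*t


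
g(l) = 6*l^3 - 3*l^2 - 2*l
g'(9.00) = 1402.00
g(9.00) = 4113.00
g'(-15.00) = 4138.00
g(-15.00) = -20895.00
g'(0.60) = 0.88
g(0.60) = -0.98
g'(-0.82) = 15.02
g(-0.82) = -3.69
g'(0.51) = -0.38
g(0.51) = -1.00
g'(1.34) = 22.28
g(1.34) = 6.37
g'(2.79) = 121.37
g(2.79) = 101.37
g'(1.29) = 20.21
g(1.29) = 5.31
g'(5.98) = 605.81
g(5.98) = 1163.84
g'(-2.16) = 94.94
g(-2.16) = -70.14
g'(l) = 18*l^2 - 6*l - 2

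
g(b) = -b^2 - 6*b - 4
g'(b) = -2*b - 6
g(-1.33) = 2.21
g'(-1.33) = -3.34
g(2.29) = -22.98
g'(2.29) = -10.58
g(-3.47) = 4.78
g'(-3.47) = 0.94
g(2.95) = -30.40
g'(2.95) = -11.90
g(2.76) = -28.18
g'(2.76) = -11.52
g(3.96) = -43.44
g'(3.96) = -13.92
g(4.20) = -46.84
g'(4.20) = -14.40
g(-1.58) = 2.98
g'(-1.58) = -2.84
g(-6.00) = -4.00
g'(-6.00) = 6.00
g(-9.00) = -31.00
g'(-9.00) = 12.00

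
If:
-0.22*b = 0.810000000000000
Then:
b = -3.68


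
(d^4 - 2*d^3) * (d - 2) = d^5 - 4*d^4 + 4*d^3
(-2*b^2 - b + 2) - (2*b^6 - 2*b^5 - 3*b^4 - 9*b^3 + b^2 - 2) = -2*b^6 + 2*b^5 + 3*b^4 + 9*b^3 - 3*b^2 - b + 4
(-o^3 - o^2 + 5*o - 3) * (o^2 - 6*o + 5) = -o^5 + 5*o^4 + 6*o^3 - 38*o^2 + 43*o - 15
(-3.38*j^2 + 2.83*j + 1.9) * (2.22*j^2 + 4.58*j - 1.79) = -7.5036*j^4 - 9.1978*j^3 + 23.2296*j^2 + 3.6363*j - 3.401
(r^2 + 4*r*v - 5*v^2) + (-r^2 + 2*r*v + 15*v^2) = 6*r*v + 10*v^2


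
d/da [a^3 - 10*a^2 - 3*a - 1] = 3*a^2 - 20*a - 3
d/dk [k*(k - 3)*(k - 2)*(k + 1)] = 4*k^3 - 12*k^2 + 2*k + 6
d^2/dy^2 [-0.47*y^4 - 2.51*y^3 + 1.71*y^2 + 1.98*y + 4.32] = -5.64*y^2 - 15.06*y + 3.42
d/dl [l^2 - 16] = 2*l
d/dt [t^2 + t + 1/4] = 2*t + 1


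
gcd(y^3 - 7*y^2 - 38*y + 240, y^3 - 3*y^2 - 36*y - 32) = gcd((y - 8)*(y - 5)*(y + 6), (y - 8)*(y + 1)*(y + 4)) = y - 8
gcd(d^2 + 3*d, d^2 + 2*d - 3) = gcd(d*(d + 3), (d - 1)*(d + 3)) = d + 3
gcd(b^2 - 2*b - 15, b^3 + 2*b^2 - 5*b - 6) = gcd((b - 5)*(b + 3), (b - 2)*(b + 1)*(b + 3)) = b + 3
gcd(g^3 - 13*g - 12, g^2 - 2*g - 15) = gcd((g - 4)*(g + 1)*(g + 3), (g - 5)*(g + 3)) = g + 3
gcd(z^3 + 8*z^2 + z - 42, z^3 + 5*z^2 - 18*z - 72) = z + 3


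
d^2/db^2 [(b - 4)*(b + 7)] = 2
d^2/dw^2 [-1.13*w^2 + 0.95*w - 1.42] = -2.26000000000000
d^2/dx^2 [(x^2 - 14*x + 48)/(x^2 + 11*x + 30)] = 2*(-25*x^3 + 54*x^2 + 2844*x + 9888)/(x^6 + 33*x^5 + 453*x^4 + 3311*x^3 + 13590*x^2 + 29700*x + 27000)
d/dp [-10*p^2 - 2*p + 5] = -20*p - 2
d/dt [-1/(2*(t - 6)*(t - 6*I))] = (t - 3 - 3*I)/((t - 6)^2*(t - 6*I)^2)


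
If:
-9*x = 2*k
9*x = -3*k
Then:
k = 0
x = 0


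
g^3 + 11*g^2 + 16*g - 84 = (g - 2)*(g + 6)*(g + 7)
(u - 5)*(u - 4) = u^2 - 9*u + 20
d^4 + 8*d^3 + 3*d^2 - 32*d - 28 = (d - 2)*(d + 1)*(d + 2)*(d + 7)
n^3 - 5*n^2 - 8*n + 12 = (n - 6)*(n - 1)*(n + 2)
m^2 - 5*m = m*(m - 5)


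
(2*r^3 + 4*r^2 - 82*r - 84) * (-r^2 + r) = -2*r^5 - 2*r^4 + 86*r^3 + 2*r^2 - 84*r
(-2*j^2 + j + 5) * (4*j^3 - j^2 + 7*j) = -8*j^5 + 6*j^4 + 5*j^3 + 2*j^2 + 35*j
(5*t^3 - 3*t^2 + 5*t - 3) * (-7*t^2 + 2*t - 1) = -35*t^5 + 31*t^4 - 46*t^3 + 34*t^2 - 11*t + 3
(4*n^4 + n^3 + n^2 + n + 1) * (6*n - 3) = 24*n^5 - 6*n^4 + 3*n^3 + 3*n^2 + 3*n - 3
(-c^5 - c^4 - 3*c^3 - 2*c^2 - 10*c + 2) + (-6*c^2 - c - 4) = -c^5 - c^4 - 3*c^3 - 8*c^2 - 11*c - 2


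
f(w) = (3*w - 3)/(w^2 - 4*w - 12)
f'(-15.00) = -0.01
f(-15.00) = -0.18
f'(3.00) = -0.25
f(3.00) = -0.40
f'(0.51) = -0.24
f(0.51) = 0.11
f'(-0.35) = -0.46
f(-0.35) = 0.39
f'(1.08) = -0.20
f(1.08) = -0.02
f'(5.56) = -9.70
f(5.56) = -4.11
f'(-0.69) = -0.70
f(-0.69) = 0.58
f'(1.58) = -0.18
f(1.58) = -0.11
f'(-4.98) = -0.14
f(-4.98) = -0.55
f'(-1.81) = -31.19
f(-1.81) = 5.68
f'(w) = (4 - 2*w)*(3*w - 3)/(w^2 - 4*w - 12)^2 + 3/(w^2 - 4*w - 12) = 3*(w^2 - 4*w - 2*(w - 2)*(w - 1) - 12)/(-w^2 + 4*w + 12)^2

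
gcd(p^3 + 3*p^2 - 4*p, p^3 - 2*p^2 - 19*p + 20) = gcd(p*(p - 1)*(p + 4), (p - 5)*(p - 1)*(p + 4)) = p^2 + 3*p - 4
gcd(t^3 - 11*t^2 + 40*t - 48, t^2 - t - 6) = t - 3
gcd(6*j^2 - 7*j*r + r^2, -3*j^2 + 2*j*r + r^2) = -j + r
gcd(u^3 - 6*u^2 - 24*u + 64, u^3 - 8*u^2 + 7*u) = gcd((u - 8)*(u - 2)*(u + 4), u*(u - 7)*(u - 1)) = 1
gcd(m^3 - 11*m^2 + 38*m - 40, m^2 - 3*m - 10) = m - 5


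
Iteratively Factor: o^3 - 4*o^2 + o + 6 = (o + 1)*(o^2 - 5*o + 6) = (o - 3)*(o + 1)*(o - 2)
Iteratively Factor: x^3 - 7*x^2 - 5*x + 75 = (x + 3)*(x^2 - 10*x + 25) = (x - 5)*(x + 3)*(x - 5)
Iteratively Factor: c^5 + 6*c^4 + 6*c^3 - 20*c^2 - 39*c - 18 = (c - 2)*(c^4 + 8*c^3 + 22*c^2 + 24*c + 9) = (c - 2)*(c + 1)*(c^3 + 7*c^2 + 15*c + 9) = (c - 2)*(c + 1)*(c + 3)*(c^2 + 4*c + 3) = (c - 2)*(c + 1)*(c + 3)^2*(c + 1)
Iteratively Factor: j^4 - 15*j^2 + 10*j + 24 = (j - 3)*(j^3 + 3*j^2 - 6*j - 8) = (j - 3)*(j + 1)*(j^2 + 2*j - 8) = (j - 3)*(j - 2)*(j + 1)*(j + 4)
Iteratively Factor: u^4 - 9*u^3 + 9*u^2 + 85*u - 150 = (u - 2)*(u^3 - 7*u^2 - 5*u + 75) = (u - 5)*(u - 2)*(u^2 - 2*u - 15) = (u - 5)*(u - 2)*(u + 3)*(u - 5)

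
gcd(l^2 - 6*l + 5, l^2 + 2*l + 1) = 1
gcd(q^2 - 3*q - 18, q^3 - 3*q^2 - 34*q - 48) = q + 3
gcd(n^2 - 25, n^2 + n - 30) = n - 5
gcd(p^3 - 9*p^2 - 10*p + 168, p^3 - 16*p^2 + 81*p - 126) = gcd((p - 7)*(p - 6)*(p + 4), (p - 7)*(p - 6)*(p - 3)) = p^2 - 13*p + 42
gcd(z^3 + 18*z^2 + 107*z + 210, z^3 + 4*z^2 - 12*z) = z + 6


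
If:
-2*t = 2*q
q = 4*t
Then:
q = 0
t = 0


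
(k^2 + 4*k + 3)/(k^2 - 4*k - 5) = (k + 3)/(k - 5)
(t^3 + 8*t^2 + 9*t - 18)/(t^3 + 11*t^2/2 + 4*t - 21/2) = 2*(t + 6)/(2*t + 7)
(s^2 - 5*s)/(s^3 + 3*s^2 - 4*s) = (s - 5)/(s^2 + 3*s - 4)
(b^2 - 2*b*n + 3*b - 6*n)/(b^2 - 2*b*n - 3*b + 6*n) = (b + 3)/(b - 3)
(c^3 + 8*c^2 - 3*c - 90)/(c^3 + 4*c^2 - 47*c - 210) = (c - 3)/(c - 7)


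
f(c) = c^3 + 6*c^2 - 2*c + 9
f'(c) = 3*c^2 + 12*c - 2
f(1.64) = 26.27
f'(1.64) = 25.75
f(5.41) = 332.13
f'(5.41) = 150.72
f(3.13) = 92.19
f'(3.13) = 64.95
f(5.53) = 350.54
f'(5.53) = 156.10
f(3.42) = 112.34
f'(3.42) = 74.13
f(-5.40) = 37.30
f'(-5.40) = 20.68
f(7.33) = 710.55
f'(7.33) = 247.15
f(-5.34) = 38.50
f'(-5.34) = 19.47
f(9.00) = 1206.00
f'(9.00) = 349.00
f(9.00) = 1206.00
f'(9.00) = 349.00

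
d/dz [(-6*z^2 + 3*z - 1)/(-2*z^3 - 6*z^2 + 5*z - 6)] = (-12*z^4 + 12*z^3 - 18*z^2 + 60*z - 13)/(4*z^6 + 24*z^5 + 16*z^4 - 36*z^3 + 97*z^2 - 60*z + 36)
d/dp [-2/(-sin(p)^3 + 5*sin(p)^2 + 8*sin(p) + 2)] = 2*(-3*sin(p)^2 + 10*sin(p) + 8)*cos(p)/((sin(p) + 1)^2*(sin(p)^2 - 6*sin(p) - 2)^2)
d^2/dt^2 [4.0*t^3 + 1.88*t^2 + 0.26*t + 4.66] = 24.0*t + 3.76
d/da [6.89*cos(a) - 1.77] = -6.89*sin(a)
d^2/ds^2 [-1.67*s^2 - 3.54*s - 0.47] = -3.34000000000000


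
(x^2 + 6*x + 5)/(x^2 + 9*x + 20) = (x + 1)/(x + 4)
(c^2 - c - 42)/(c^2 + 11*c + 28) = (c^2 - c - 42)/(c^2 + 11*c + 28)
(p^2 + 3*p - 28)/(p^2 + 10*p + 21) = (p - 4)/(p + 3)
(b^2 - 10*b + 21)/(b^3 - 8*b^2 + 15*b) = (b - 7)/(b*(b - 5))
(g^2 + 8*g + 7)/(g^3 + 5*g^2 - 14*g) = (g + 1)/(g*(g - 2))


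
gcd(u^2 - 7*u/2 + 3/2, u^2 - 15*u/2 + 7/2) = u - 1/2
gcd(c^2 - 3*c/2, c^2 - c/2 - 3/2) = c - 3/2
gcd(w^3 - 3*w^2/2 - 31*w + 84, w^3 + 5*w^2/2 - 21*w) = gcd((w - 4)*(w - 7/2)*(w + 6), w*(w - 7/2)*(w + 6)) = w^2 + 5*w/2 - 21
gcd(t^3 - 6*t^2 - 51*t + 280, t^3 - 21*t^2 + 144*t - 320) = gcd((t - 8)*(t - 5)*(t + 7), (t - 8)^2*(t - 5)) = t^2 - 13*t + 40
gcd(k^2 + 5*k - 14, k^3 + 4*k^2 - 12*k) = k - 2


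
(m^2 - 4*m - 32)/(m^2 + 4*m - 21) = (m^2 - 4*m - 32)/(m^2 + 4*m - 21)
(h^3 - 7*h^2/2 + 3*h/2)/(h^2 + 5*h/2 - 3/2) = h*(h - 3)/(h + 3)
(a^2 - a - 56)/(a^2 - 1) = (a^2 - a - 56)/(a^2 - 1)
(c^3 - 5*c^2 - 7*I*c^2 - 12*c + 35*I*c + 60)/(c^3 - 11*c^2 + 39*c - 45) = (c^2 - 7*I*c - 12)/(c^2 - 6*c + 9)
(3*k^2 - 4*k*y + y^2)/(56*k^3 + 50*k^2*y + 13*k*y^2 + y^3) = (3*k^2 - 4*k*y + y^2)/(56*k^3 + 50*k^2*y + 13*k*y^2 + y^3)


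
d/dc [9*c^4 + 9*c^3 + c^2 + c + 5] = 36*c^3 + 27*c^2 + 2*c + 1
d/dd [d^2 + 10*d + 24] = 2*d + 10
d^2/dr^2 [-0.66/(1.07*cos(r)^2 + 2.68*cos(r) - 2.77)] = (3.022536*(1 - cos(r)^2)^2 + 5.677848*cos(r)^3 + 14.076348*cos(r)^2 - 6.45612*cos(r) - 16.415652)/(1.07*cos(r)^2 + 2.68*cos(r) - 2.77)^3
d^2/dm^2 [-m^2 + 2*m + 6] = -2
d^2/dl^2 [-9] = 0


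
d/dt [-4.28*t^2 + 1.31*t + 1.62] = 1.31 - 8.56*t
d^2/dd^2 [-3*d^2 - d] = -6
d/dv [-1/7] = 0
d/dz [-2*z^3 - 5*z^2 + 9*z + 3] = -6*z^2 - 10*z + 9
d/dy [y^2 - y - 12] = 2*y - 1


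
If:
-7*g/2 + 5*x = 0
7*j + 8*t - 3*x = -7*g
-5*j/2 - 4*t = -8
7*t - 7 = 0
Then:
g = -192/49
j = 8/5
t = 1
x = -96/35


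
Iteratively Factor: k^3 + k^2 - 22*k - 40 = (k + 4)*(k^2 - 3*k - 10) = (k + 2)*(k + 4)*(k - 5)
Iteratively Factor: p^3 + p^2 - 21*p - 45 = (p + 3)*(p^2 - 2*p - 15) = (p + 3)^2*(p - 5)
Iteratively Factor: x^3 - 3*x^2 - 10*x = (x + 2)*(x^2 - 5*x) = (x - 5)*(x + 2)*(x)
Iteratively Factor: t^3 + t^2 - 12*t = (t)*(t^2 + t - 12) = t*(t - 3)*(t + 4)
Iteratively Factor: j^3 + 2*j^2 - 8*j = (j + 4)*(j^2 - 2*j) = (j - 2)*(j + 4)*(j)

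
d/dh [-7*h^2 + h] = 1 - 14*h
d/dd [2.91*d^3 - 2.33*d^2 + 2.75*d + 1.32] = 8.73*d^2 - 4.66*d + 2.75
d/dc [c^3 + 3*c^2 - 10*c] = 3*c^2 + 6*c - 10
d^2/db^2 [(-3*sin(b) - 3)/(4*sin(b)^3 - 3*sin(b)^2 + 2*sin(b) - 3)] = 3*(64*sin(b)^6 + 172*sin(b)^5 - 79*sin(b)^4 + 15*sin(b)^3 + 241*sin(b)^2 - 31*sin(b) + 2)/((sin(b) - 1)^2*(4*sin(b)^2 + sin(b) + 3)^3)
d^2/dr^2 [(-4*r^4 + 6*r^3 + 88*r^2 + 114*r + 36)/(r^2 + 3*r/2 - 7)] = 8*(-8*r^6 - 36*r^5 + 114*r^4 + 747*r^3 + 1182*r^2 + 6876*r + 11684)/(8*r^6 + 36*r^5 - 114*r^4 - 477*r^3 + 798*r^2 + 1764*r - 2744)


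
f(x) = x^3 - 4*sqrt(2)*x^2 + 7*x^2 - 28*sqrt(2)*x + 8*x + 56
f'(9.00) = 235.58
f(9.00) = 609.41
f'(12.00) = 432.64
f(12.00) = 1598.24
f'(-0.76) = -31.91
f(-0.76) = 80.35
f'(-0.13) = -31.90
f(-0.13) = 60.13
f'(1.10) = -25.01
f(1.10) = 24.20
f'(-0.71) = -31.99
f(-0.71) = 78.75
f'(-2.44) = -20.29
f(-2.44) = 126.57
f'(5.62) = 78.25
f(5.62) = 98.35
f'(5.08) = 59.47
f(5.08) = 61.24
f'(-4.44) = 15.62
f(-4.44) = 135.24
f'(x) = 3*x^2 - 8*sqrt(2)*x + 14*x - 28*sqrt(2) + 8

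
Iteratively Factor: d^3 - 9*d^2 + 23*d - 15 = (d - 1)*(d^2 - 8*d + 15) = (d - 3)*(d - 1)*(d - 5)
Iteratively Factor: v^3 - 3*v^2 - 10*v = (v)*(v^2 - 3*v - 10) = v*(v - 5)*(v + 2)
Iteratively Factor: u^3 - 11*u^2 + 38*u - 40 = (u - 2)*(u^2 - 9*u + 20) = (u - 4)*(u - 2)*(u - 5)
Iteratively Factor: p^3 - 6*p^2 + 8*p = (p - 4)*(p^2 - 2*p) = p*(p - 4)*(p - 2)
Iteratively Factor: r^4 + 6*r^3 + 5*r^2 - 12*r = (r)*(r^3 + 6*r^2 + 5*r - 12) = r*(r + 3)*(r^2 + 3*r - 4) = r*(r + 3)*(r + 4)*(r - 1)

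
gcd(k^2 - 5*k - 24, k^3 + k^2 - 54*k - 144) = k^2 - 5*k - 24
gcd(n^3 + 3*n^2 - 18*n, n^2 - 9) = n - 3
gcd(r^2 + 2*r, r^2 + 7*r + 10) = r + 2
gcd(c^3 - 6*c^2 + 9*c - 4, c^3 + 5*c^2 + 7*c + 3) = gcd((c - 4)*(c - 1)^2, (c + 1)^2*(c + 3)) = 1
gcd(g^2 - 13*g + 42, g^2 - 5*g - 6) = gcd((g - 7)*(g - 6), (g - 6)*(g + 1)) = g - 6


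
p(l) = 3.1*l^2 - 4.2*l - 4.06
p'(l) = 6.2*l - 4.2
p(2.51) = 4.93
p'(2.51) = 11.36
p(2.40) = 3.72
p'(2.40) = 10.68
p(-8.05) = 230.64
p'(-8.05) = -54.11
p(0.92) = -5.30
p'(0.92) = 1.50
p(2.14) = 1.15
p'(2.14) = 9.07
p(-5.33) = 106.39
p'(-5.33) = -37.25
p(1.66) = -2.49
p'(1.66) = 6.09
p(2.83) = 8.88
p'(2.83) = 13.35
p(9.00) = 209.24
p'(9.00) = 51.60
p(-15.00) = 756.44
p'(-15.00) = -97.20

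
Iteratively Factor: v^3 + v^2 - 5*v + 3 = (v - 1)*(v^2 + 2*v - 3) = (v - 1)^2*(v + 3)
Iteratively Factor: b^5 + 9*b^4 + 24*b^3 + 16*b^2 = (b)*(b^4 + 9*b^3 + 24*b^2 + 16*b) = b*(b + 1)*(b^3 + 8*b^2 + 16*b) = b^2*(b + 1)*(b^2 + 8*b + 16) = b^2*(b + 1)*(b + 4)*(b + 4)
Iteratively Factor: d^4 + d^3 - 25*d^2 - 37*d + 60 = (d + 3)*(d^3 - 2*d^2 - 19*d + 20) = (d - 1)*(d + 3)*(d^2 - d - 20) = (d - 5)*(d - 1)*(d + 3)*(d + 4)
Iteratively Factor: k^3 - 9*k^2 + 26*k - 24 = (k - 2)*(k^2 - 7*k + 12) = (k - 3)*(k - 2)*(k - 4)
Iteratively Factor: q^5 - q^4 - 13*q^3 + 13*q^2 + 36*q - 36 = (q + 3)*(q^4 - 4*q^3 - q^2 + 16*q - 12) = (q + 2)*(q + 3)*(q^3 - 6*q^2 + 11*q - 6) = (q - 3)*(q + 2)*(q + 3)*(q^2 - 3*q + 2) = (q - 3)*(q - 1)*(q + 2)*(q + 3)*(q - 2)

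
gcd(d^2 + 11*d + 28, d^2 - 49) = d + 7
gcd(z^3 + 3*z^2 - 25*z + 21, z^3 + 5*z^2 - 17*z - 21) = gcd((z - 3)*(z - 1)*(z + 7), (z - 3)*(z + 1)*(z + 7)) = z^2 + 4*z - 21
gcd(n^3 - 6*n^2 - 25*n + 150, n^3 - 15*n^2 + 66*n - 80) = n - 5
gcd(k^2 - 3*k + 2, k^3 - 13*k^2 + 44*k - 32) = k - 1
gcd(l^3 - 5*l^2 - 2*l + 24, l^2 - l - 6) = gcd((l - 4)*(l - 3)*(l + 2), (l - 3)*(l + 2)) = l^2 - l - 6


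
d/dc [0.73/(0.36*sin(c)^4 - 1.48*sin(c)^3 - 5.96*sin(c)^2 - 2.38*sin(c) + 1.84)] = (-1.0512*sin(c)^3 + 3.2412*sin(c)^2 + 8.7016*sin(c) + 1.7374)*cos(c)/(-0.36*sin(c)^4 + 1.48*sin(c)^3 + 5.96*sin(c)^2 + 2.38*sin(c) - 1.84)^2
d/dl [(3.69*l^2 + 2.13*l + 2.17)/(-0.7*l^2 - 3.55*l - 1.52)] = (-11.6085*l^2 - 8.1796*l + 4.4659)/(0.49*l^4 + 4.97*l^3 + 14.7305*l^2 + 10.792*l + 2.3104)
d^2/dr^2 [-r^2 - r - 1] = -2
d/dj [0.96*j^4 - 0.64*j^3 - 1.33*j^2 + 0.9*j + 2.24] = 3.84*j^3 - 1.92*j^2 - 2.66*j + 0.9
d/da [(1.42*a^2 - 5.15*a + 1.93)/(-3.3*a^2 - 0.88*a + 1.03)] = (-18.2446*a^2 + 15.6632*a - 3.6061)/(10.89*a^4 + 5.808*a^3 - 6.0236*a^2 - 1.8128*a + 1.0609)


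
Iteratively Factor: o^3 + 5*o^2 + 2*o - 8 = (o + 4)*(o^2 + o - 2) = (o - 1)*(o + 4)*(o + 2)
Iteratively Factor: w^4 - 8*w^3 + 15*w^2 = (w - 3)*(w^3 - 5*w^2) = w*(w - 3)*(w^2 - 5*w) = w*(w - 5)*(w - 3)*(w)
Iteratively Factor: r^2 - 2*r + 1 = (r - 1)*(r - 1)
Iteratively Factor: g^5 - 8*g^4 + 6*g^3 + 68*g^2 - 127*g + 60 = (g - 1)*(g^4 - 7*g^3 - g^2 + 67*g - 60) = (g - 4)*(g - 1)*(g^3 - 3*g^2 - 13*g + 15) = (g - 5)*(g - 4)*(g - 1)*(g^2 + 2*g - 3) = (g - 5)*(g - 4)*(g - 1)^2*(g + 3)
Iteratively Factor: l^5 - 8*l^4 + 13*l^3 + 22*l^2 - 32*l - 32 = (l + 1)*(l^4 - 9*l^3 + 22*l^2 - 32) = (l - 4)*(l + 1)*(l^3 - 5*l^2 + 2*l + 8) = (l - 4)*(l - 2)*(l + 1)*(l^2 - 3*l - 4) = (l - 4)*(l - 2)*(l + 1)^2*(l - 4)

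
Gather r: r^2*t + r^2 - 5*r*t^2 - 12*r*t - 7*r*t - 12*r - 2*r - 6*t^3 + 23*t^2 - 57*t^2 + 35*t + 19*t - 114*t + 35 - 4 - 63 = r^2*(t + 1) + r*(-5*t^2 - 19*t - 14) - 6*t^3 - 34*t^2 - 60*t - 32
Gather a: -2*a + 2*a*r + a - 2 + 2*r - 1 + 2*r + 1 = a*(2*r - 1) + 4*r - 2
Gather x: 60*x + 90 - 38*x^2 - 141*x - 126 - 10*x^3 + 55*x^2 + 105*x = -10*x^3 + 17*x^2 + 24*x - 36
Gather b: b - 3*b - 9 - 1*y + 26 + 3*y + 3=-2*b + 2*y + 20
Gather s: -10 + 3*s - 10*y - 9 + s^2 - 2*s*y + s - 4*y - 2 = s^2 + s*(4 - 2*y) - 14*y - 21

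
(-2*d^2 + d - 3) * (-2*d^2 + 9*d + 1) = 4*d^4 - 20*d^3 + 13*d^2 - 26*d - 3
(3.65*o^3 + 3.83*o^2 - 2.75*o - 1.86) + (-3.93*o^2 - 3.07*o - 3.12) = 3.65*o^3 - 0.1*o^2 - 5.82*o - 4.98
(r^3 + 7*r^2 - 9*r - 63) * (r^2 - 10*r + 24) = r^5 - 3*r^4 - 55*r^3 + 195*r^2 + 414*r - 1512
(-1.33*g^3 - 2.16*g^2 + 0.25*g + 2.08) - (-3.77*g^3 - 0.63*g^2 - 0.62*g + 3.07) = 2.44*g^3 - 1.53*g^2 + 0.87*g - 0.99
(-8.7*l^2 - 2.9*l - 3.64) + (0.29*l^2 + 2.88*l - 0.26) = -8.41*l^2 - 0.02*l - 3.9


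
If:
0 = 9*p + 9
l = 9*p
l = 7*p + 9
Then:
No Solution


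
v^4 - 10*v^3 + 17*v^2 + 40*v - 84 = (v - 7)*(v - 3)*(v - 2)*(v + 2)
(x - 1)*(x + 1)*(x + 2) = x^3 + 2*x^2 - x - 2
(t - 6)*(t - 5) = t^2 - 11*t + 30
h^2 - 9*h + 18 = (h - 6)*(h - 3)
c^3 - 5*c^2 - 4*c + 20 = (c - 5)*(c - 2)*(c + 2)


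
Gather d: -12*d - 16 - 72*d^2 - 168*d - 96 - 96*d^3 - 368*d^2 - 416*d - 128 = -96*d^3 - 440*d^2 - 596*d - 240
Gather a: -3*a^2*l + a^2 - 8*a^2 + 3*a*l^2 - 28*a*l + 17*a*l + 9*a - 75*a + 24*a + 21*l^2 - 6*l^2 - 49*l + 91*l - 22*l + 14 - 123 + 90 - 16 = a^2*(-3*l - 7) + a*(3*l^2 - 11*l - 42) + 15*l^2 + 20*l - 35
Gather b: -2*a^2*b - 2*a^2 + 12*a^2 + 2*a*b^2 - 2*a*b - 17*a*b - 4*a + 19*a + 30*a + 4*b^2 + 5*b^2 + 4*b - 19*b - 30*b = 10*a^2 + 45*a + b^2*(2*a + 9) + b*(-2*a^2 - 19*a - 45)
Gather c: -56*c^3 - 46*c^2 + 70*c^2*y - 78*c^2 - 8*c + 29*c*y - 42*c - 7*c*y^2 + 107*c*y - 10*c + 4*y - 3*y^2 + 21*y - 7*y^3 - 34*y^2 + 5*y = -56*c^3 + c^2*(70*y - 124) + c*(-7*y^2 + 136*y - 60) - 7*y^3 - 37*y^2 + 30*y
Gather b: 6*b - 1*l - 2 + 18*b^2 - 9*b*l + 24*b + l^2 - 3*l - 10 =18*b^2 + b*(30 - 9*l) + l^2 - 4*l - 12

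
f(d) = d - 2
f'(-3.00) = 1.00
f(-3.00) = -5.00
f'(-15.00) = 1.00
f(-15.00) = -17.00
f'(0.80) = 1.00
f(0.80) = -1.20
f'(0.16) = 1.00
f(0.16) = -1.84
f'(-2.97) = 1.00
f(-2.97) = -4.97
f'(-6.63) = 1.00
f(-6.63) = -8.63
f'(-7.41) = 1.00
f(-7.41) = -9.41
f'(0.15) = 1.00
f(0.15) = -1.85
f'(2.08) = 1.00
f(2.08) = 0.08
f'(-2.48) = 1.00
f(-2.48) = -4.48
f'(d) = 1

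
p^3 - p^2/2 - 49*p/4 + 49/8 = (p - 7/2)*(p - 1/2)*(p + 7/2)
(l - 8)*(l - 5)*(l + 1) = l^3 - 12*l^2 + 27*l + 40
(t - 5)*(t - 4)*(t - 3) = t^3 - 12*t^2 + 47*t - 60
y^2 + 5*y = y*(y + 5)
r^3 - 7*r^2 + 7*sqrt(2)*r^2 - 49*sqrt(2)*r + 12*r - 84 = (r - 7)*(r + sqrt(2))*(r + 6*sqrt(2))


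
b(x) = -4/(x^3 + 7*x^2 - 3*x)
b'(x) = -4*(-3*x^2 - 14*x + 3)/(x^3 + 7*x^2 - 3*x)^2 = 4*(3*x^2 + 14*x - 3)/(x^2*(x^2 + 7*x - 3)^2)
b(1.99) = -0.13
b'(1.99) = 0.17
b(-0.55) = -1.11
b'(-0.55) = -3.02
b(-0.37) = -1.98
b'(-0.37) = -7.63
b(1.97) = -0.14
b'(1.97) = 0.17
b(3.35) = -0.04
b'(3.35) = 0.03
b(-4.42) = -0.06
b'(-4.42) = -0.01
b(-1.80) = -0.18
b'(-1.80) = -0.15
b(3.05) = -0.05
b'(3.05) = 0.04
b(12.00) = 0.00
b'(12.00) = 0.00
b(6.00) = -0.00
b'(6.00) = 0.00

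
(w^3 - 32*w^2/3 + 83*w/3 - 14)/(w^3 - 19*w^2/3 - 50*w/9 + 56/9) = 3*(w - 3)/(3*w + 4)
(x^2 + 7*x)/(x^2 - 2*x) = (x + 7)/(x - 2)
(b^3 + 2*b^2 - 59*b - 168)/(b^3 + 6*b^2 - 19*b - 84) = (b - 8)/(b - 4)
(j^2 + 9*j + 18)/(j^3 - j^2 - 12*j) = (j + 6)/(j*(j - 4))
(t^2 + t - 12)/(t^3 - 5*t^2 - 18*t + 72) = 1/(t - 6)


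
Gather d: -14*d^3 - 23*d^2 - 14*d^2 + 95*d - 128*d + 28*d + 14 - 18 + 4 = -14*d^3 - 37*d^2 - 5*d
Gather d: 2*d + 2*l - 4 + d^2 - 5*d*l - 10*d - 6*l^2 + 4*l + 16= d^2 + d*(-5*l - 8) - 6*l^2 + 6*l + 12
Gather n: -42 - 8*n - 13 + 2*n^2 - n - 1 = 2*n^2 - 9*n - 56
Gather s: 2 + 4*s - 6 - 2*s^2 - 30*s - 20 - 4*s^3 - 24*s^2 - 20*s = -4*s^3 - 26*s^2 - 46*s - 24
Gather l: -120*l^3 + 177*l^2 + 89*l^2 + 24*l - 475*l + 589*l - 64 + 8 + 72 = -120*l^3 + 266*l^2 + 138*l + 16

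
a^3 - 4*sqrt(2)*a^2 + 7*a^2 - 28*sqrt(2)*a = a*(a + 7)*(a - 4*sqrt(2))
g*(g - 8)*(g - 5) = g^3 - 13*g^2 + 40*g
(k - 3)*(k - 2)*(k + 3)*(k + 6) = k^4 + 4*k^3 - 21*k^2 - 36*k + 108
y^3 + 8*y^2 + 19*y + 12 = (y + 1)*(y + 3)*(y + 4)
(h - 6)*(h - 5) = h^2 - 11*h + 30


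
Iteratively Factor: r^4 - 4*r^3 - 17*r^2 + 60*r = (r + 4)*(r^3 - 8*r^2 + 15*r) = (r - 3)*(r + 4)*(r^2 - 5*r) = r*(r - 3)*(r + 4)*(r - 5)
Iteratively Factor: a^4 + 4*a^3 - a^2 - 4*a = (a + 4)*(a^3 - a) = a*(a + 4)*(a^2 - 1) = a*(a - 1)*(a + 4)*(a + 1)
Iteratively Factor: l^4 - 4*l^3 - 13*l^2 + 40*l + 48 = (l + 3)*(l^3 - 7*l^2 + 8*l + 16) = (l - 4)*(l + 3)*(l^2 - 3*l - 4) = (l - 4)*(l + 1)*(l + 3)*(l - 4)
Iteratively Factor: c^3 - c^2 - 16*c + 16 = (c - 4)*(c^2 + 3*c - 4) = (c - 4)*(c + 4)*(c - 1)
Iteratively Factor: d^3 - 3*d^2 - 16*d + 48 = (d - 4)*(d^2 + d - 12) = (d - 4)*(d - 3)*(d + 4)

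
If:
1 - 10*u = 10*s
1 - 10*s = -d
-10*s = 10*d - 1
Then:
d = 0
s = 1/10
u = 0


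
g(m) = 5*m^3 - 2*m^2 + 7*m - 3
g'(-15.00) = 3442.00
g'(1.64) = 40.78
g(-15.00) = -17433.00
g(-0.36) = -6.01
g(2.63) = 92.53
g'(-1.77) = 61.07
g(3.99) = 310.70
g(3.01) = 136.30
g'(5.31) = 408.70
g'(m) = 15*m^2 - 4*m + 7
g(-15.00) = -17433.00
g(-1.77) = -49.38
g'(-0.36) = 10.38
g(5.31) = 726.38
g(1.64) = 25.16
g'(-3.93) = 254.39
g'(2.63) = 100.23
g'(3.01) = 130.86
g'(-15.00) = 3442.00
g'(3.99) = 229.84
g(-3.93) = -364.89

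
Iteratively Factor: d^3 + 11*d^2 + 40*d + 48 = (d + 4)*(d^2 + 7*d + 12) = (d + 3)*(d + 4)*(d + 4)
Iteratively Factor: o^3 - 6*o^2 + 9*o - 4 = (o - 1)*(o^2 - 5*o + 4) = (o - 4)*(o - 1)*(o - 1)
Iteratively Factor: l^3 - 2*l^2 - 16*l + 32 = (l + 4)*(l^2 - 6*l + 8) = (l - 4)*(l + 4)*(l - 2)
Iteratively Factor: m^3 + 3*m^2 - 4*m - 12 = (m - 2)*(m^2 + 5*m + 6) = (m - 2)*(m + 3)*(m + 2)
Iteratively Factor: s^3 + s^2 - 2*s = (s - 1)*(s^2 + 2*s) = (s - 1)*(s + 2)*(s)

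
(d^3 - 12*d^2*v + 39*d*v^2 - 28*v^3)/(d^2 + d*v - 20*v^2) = (d^2 - 8*d*v + 7*v^2)/(d + 5*v)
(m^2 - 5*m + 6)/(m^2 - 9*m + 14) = (m - 3)/(m - 7)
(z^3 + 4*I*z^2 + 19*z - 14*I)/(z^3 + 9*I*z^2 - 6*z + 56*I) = (z - I)/(z + 4*I)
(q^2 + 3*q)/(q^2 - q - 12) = q/(q - 4)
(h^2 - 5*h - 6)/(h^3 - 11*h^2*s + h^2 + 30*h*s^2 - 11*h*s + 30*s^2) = (h - 6)/(h^2 - 11*h*s + 30*s^2)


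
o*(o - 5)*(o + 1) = o^3 - 4*o^2 - 5*o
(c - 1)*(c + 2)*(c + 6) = c^3 + 7*c^2 + 4*c - 12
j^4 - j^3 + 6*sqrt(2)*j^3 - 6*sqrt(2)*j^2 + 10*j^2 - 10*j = j*(j - 1)*(j + sqrt(2))*(j + 5*sqrt(2))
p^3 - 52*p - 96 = (p - 8)*(p + 2)*(p + 6)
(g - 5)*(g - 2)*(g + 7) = g^3 - 39*g + 70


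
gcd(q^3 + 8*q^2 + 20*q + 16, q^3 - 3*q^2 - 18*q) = 1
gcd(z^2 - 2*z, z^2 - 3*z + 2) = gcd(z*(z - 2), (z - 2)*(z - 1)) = z - 2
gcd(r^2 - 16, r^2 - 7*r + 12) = r - 4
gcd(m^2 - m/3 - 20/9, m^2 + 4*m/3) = m + 4/3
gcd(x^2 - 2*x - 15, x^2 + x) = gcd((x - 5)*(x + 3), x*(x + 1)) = 1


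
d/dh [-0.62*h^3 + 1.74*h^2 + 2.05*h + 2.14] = -1.86*h^2 + 3.48*h + 2.05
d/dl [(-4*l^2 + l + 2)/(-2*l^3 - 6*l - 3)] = ((8*l - 1)*(2*l^3 + 6*l + 3) + 6*(l^2 + 1)*(-4*l^2 + l + 2))/(2*l^3 + 6*l + 3)^2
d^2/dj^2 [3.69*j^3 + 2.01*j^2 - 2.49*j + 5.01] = 22.14*j + 4.02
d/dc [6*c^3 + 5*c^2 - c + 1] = 18*c^2 + 10*c - 1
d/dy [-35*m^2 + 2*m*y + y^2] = 2*m + 2*y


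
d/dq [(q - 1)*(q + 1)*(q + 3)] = 3*q^2 + 6*q - 1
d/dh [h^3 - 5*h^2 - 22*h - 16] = 3*h^2 - 10*h - 22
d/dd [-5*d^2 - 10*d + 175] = -10*d - 10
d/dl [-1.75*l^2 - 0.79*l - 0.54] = -3.5*l - 0.79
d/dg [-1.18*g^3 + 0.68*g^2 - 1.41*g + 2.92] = -3.54*g^2 + 1.36*g - 1.41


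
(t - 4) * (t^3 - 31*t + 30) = t^4 - 4*t^3 - 31*t^2 + 154*t - 120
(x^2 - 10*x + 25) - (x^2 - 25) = 50 - 10*x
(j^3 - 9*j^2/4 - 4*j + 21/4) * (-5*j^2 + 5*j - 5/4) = -5*j^5 + 65*j^4/4 + 15*j^3/2 - 695*j^2/16 + 125*j/4 - 105/16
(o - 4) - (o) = -4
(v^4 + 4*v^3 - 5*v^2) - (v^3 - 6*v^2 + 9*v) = v^4 + 3*v^3 + v^2 - 9*v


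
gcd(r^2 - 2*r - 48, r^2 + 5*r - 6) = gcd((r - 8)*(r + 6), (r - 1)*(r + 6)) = r + 6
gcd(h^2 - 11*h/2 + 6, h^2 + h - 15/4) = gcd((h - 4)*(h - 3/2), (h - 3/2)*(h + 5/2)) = h - 3/2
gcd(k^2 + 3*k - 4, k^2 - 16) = k + 4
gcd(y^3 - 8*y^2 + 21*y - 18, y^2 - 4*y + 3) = y - 3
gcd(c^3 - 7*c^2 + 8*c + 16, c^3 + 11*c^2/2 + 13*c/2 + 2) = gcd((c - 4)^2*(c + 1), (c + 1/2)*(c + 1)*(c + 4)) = c + 1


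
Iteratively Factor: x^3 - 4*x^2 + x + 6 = (x - 3)*(x^2 - x - 2) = (x - 3)*(x + 1)*(x - 2)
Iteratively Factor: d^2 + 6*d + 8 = (d + 4)*(d + 2)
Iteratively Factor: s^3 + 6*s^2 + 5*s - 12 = (s + 4)*(s^2 + 2*s - 3) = (s + 3)*(s + 4)*(s - 1)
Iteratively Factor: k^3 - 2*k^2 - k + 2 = (k - 2)*(k^2 - 1) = (k - 2)*(k - 1)*(k + 1)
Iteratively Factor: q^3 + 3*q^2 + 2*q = (q + 2)*(q^2 + q) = q*(q + 2)*(q + 1)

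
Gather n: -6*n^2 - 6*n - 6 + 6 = -6*n^2 - 6*n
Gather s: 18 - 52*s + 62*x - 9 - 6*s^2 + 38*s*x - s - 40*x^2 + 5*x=-6*s^2 + s*(38*x - 53) - 40*x^2 + 67*x + 9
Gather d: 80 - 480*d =80 - 480*d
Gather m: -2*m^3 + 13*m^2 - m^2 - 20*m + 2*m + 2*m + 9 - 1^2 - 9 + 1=-2*m^3 + 12*m^2 - 16*m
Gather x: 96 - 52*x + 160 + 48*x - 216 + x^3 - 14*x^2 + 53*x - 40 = x^3 - 14*x^2 + 49*x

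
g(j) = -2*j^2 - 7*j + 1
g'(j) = -4*j - 7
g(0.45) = -2.56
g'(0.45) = -8.80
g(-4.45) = -7.46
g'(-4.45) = 10.80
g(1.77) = -17.66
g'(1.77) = -14.08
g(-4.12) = -4.11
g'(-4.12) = 9.48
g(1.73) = -17.10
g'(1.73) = -13.92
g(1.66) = -16.13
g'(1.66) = -13.64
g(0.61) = -4.01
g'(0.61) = -9.44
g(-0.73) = 5.04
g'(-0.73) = -4.08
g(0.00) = 1.00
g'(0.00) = -7.00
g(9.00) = -224.00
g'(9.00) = -43.00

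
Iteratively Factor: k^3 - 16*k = (k - 4)*(k^2 + 4*k) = k*(k - 4)*(k + 4)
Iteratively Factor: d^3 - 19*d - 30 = (d + 3)*(d^2 - 3*d - 10) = (d + 2)*(d + 3)*(d - 5)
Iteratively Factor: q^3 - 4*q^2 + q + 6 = (q + 1)*(q^2 - 5*q + 6) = (q - 2)*(q + 1)*(q - 3)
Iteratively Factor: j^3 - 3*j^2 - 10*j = (j)*(j^2 - 3*j - 10) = j*(j - 5)*(j + 2)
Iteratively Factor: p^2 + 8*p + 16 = (p + 4)*(p + 4)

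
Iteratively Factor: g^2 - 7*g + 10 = (g - 2)*(g - 5)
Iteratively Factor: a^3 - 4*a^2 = (a)*(a^2 - 4*a) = a*(a - 4)*(a)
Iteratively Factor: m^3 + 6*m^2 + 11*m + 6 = (m + 3)*(m^2 + 3*m + 2) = (m + 2)*(m + 3)*(m + 1)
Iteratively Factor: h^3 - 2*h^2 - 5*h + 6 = (h - 3)*(h^2 + h - 2) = (h - 3)*(h - 1)*(h + 2)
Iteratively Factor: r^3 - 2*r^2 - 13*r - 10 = (r - 5)*(r^2 + 3*r + 2) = (r - 5)*(r + 1)*(r + 2)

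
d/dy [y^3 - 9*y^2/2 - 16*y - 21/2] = 3*y^2 - 9*y - 16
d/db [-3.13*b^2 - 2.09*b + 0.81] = -6.26*b - 2.09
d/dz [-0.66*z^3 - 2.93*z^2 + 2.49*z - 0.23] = -1.98*z^2 - 5.86*z + 2.49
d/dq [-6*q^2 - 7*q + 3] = -12*q - 7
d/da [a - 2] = 1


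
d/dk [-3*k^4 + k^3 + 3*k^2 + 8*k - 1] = -12*k^3 + 3*k^2 + 6*k + 8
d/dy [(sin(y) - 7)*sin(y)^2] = (3*sin(y) - 14)*sin(y)*cos(y)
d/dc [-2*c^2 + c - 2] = 1 - 4*c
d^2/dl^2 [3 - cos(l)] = cos(l)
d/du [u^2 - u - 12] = 2*u - 1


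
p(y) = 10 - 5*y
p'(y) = -5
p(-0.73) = 13.65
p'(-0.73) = -5.00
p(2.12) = -0.60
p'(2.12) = -5.00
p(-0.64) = 13.20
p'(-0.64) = -5.00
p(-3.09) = 25.45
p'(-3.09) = -5.00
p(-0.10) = 10.50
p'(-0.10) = -5.00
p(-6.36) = 41.80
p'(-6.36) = -5.00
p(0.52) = 7.40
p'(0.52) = -5.00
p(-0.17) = 10.85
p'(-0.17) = -5.00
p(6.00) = -20.00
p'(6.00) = -5.00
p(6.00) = -20.00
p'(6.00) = -5.00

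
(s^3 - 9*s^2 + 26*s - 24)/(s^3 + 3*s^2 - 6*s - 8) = (s^2 - 7*s + 12)/(s^2 + 5*s + 4)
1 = 1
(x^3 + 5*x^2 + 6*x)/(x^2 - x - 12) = x*(x + 2)/(x - 4)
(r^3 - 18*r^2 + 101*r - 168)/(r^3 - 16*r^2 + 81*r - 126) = (r - 8)/(r - 6)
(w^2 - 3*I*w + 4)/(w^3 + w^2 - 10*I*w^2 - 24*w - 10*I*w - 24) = (w + I)/(w^2 + w*(1 - 6*I) - 6*I)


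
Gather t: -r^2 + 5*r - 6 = -r^2 + 5*r - 6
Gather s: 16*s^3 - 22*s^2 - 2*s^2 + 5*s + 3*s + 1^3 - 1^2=16*s^3 - 24*s^2 + 8*s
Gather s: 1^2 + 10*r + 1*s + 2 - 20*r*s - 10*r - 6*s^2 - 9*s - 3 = -6*s^2 + s*(-20*r - 8)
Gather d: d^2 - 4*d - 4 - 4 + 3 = d^2 - 4*d - 5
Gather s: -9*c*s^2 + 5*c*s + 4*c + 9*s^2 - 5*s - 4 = 4*c + s^2*(9 - 9*c) + s*(5*c - 5) - 4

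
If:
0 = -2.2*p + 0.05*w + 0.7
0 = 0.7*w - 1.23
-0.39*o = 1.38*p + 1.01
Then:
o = -3.86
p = 0.36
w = 1.76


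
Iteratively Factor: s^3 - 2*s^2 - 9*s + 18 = (s - 3)*(s^2 + s - 6) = (s - 3)*(s + 3)*(s - 2)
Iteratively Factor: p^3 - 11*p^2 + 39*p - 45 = (p - 5)*(p^2 - 6*p + 9) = (p - 5)*(p - 3)*(p - 3)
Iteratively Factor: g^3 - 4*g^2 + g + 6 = (g - 2)*(g^2 - 2*g - 3) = (g - 3)*(g - 2)*(g + 1)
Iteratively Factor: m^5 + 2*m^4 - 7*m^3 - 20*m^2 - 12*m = (m - 3)*(m^4 + 5*m^3 + 8*m^2 + 4*m) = (m - 3)*(m + 1)*(m^3 + 4*m^2 + 4*m) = (m - 3)*(m + 1)*(m + 2)*(m^2 + 2*m) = (m - 3)*(m + 1)*(m + 2)^2*(m)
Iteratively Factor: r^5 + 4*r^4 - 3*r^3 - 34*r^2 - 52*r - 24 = (r + 2)*(r^4 + 2*r^3 - 7*r^2 - 20*r - 12) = (r + 2)^2*(r^3 - 7*r - 6) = (r + 1)*(r + 2)^2*(r^2 - r - 6) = (r + 1)*(r + 2)^3*(r - 3)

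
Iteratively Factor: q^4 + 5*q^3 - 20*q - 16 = (q - 2)*(q^3 + 7*q^2 + 14*q + 8) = (q - 2)*(q + 2)*(q^2 + 5*q + 4) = (q - 2)*(q + 2)*(q + 4)*(q + 1)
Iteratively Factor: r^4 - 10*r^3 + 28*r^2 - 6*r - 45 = (r - 5)*(r^3 - 5*r^2 + 3*r + 9) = (r - 5)*(r + 1)*(r^2 - 6*r + 9) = (r - 5)*(r - 3)*(r + 1)*(r - 3)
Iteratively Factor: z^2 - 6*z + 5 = (z - 1)*(z - 5)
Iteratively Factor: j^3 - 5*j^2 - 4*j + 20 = (j + 2)*(j^2 - 7*j + 10) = (j - 2)*(j + 2)*(j - 5)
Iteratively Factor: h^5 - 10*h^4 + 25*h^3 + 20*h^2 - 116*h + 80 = (h - 4)*(h^4 - 6*h^3 + h^2 + 24*h - 20) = (h - 5)*(h - 4)*(h^3 - h^2 - 4*h + 4) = (h - 5)*(h - 4)*(h - 2)*(h^2 + h - 2) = (h - 5)*(h - 4)*(h - 2)*(h - 1)*(h + 2)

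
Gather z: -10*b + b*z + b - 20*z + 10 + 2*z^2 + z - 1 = -9*b + 2*z^2 + z*(b - 19) + 9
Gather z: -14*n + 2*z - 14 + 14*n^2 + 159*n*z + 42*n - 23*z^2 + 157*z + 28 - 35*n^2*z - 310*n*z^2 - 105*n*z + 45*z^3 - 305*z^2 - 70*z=14*n^2 + 28*n + 45*z^3 + z^2*(-310*n - 328) + z*(-35*n^2 + 54*n + 89) + 14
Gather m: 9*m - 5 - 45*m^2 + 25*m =-45*m^2 + 34*m - 5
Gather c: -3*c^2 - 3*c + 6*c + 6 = -3*c^2 + 3*c + 6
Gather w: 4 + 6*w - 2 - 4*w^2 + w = -4*w^2 + 7*w + 2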